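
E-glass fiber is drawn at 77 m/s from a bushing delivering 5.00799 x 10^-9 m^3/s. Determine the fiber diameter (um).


Cross-sectional area from continuity:
  A = Q / v = 5.00799 x 10^-9 / 77 = 6.503883 x 10^-11 m^2
Diameter from circular cross-section:
  d = sqrt(4A / pi) * 10^6 (m -> um)
  d = sqrt(4 * 6.503883 x 10^-11 / pi) * 10^6 = 9.1 um

9.1 um


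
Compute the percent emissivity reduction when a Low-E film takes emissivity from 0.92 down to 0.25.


Percentage reduction = (1 - coated/uncoated) * 100
  Ratio = 0.25 / 0.92 = 0.2717
  Reduction = (1 - 0.2717) * 100 = 72.8%

72.8%


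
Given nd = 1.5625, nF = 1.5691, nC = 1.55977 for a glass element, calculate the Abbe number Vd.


Abbe number formula: Vd = (nd - 1) / (nF - nC)
  nd - 1 = 1.5625 - 1 = 0.5625
  nF - nC = 1.5691 - 1.55977 = 0.00933
  Vd = 0.5625 / 0.00933 = 60.29

60.29


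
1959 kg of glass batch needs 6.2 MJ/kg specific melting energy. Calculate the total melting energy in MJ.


Total energy = mass * specific energy
  E = 1959 * 6.2 = 12145.8 MJ

12145.8 MJ


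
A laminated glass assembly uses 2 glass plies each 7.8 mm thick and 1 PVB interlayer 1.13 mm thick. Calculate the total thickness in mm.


Total thickness = glass contribution + PVB contribution
  Glass: 2 * 7.8 = 15.6 mm
  PVB: 1 * 1.13 = 1.13 mm
  Total = 15.6 + 1.13 = 16.73 mm

16.73 mm


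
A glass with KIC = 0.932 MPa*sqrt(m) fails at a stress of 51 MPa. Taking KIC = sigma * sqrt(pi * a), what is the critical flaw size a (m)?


Rearrange KIC = sigma * sqrt(pi * a):
  sqrt(pi * a) = KIC / sigma
  sqrt(pi * a) = 0.932 / 51 = 0.018275
  a = (KIC / sigma)^2 / pi
  a = 0.018275^2 / pi = 0.0001063 m

0.0001063 m


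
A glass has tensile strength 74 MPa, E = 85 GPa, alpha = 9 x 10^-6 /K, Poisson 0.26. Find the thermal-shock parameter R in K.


Thermal shock resistance: R = sigma * (1 - nu) / (E * alpha)
  Numerator = 74 * (1 - 0.26) = 54.76
  Denominator = 85 * 1000 * (9 x 10^-6) = 0.765
  R = 54.76 / 0.765 = 71.6 K

71.6 K


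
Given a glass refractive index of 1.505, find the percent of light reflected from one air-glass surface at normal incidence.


Fresnel reflectance at normal incidence:
  R = ((n - 1)/(n + 1))^2
  (n - 1)/(n + 1) = (1.505 - 1)/(1.505 + 1) = 0.201597
  R = 0.201597^2 = 0.0406414
  R(%) = 0.0406414 * 100 = 4.064%

4.064%


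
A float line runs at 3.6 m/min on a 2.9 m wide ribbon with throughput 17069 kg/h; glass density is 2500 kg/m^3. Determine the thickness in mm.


Ribbon cross-section from mass balance:
  Volume rate = throughput / density = 17069 / 2500 = 6.8276 m^3/h
  thickness = volume rate / (speed * 60 * width), i.e.
  thickness = throughput / (60 * speed * width * density) * 1000
  thickness = 17069 / (60 * 3.6 * 2.9 * 2500) * 1000 = 10.9 mm

10.9 mm


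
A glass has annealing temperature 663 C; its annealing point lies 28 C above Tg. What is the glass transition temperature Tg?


Rearrange T_anneal = Tg + offset for Tg:
  Tg = T_anneal - offset = 663 - 28 = 635 C

635 C


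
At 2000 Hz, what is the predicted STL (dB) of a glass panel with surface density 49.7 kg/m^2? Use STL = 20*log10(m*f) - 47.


Mass law: STL = 20 * log10(m * f) - 47
  m * f = 49.7 * 2000 = 99400
  log10(99400) = 4.99739
  STL = 20 * 4.99739 - 47 = 99.9478 - 47 = 52.9 dB

52.9 dB


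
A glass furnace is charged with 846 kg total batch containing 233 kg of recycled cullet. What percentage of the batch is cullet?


Cullet ratio = (cullet mass / total batch mass) * 100
  Ratio = 233 / 846 * 100 = 27.54%

27.54%


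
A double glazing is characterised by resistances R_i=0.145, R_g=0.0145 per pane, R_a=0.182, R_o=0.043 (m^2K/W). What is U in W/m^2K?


Total thermal resistance (series):
  R_total = R_in + R_glass + R_air + R_glass + R_out
  R_total = 0.145 + 0.0145 + 0.182 + 0.0145 + 0.043 = 0.399 m^2K/W
U-value = 1 / R_total = 1 / 0.399 = 2.506 W/m^2K

2.506 W/m^2K


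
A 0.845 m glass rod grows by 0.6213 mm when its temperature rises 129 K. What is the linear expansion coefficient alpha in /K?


Rearrange dL = alpha * L0 * dT for alpha:
  alpha = dL / (L0 * dT)
  alpha = (0.6213 / 1000) / (0.845 * 129) = 0.0000057 /K = 5.7 x 10^-6 /K

5.7 x 10^-6 /K


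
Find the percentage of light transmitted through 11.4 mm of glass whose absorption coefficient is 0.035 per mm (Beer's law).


Beer-Lambert law: T = exp(-alpha * thickness)
  exponent = -0.035 * 11.4 = -0.399
  T = exp(-0.399) = 0.671
  Percentage = 0.671 * 100 = 67.1%

67.1%


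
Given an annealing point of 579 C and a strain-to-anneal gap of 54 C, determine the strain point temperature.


Strain point = annealing point - difference:
  T_strain = 579 - 54 = 525 C

525 C


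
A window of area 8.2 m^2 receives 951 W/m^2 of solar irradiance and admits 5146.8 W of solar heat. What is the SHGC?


Rearrange Q = Area * SHGC * Irradiance:
  SHGC = Q / (Area * Irradiance)
  SHGC = 5146.8 / (8.2 * 951) = 0.66

0.66


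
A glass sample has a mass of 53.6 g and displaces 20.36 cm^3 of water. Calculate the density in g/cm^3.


Use the definition of density:
  rho = mass / volume
  rho = 53.6 / 20.36 = 2.633 g/cm^3

2.633 g/cm^3


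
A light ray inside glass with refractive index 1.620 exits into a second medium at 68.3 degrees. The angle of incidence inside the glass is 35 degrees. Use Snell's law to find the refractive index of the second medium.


Apply Snell's law: n1 * sin(theta1) = n2 * sin(theta2)
  n2 = n1 * sin(theta1) / sin(theta2)
  sin(35) = 0.573576
  sin(68.3) = 0.929133
  n2 = 1.620 * 0.573576 / 0.929133 = 1.0001

1.0001


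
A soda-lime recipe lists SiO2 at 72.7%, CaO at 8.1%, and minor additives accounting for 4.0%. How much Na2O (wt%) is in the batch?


Pieces sum to 100%:
  Na2O = 100 - (SiO2 + CaO + others)
  Na2O = 100 - (72.7 + 8.1 + 4.0) = 15.2%

15.2%


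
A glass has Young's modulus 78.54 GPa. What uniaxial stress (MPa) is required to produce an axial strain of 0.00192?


Rearrange E = sigma / epsilon:
  sigma = E * epsilon
  E (MPa) = 78.54 * 1000 = 78540
  sigma = 78540 * 0.00192 = 150.8 MPa

150.8 MPa


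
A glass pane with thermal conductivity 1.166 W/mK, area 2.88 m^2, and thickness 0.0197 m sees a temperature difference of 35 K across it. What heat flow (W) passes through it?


Fourier's law: Q = k * A * dT / t
  Q = 1.166 * 2.88 * 35 / 0.0197
  Q = 117.5328 / 0.0197 = 5966.1 W

5966.1 W


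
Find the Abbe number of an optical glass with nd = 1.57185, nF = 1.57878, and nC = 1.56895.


Abbe number formula: Vd = (nd - 1) / (nF - nC)
  nd - 1 = 1.57185 - 1 = 0.57185
  nF - nC = 1.57878 - 1.56895 = 0.00983
  Vd = 0.57185 / 0.00983 = 58.17

58.17


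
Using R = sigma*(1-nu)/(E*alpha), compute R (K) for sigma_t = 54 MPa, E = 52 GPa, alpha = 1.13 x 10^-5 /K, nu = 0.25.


Thermal shock resistance: R = sigma * (1 - nu) / (E * alpha)
  Numerator = 54 * (1 - 0.25) = 40.5
  Denominator = 52 * 1000 * (1.13 x 10^-5) = 0.5876
  R = 40.5 / 0.5876 = 68.9 K

68.9 K


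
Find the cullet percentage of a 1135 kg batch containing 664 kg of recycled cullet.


Cullet ratio = (cullet mass / total batch mass) * 100
  Ratio = 664 / 1135 * 100 = 58.5%

58.5%


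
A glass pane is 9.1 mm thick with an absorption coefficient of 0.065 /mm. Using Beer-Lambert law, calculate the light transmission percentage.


Beer-Lambert law: T = exp(-alpha * thickness)
  exponent = -0.065 * 9.1 = -0.5915
  T = exp(-0.5915) = 0.5535
  Percentage = 0.5535 * 100 = 55.35%

55.35%


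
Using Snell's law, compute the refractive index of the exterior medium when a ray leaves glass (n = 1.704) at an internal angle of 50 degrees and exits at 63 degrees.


Apply Snell's law: n1 * sin(theta1) = n2 * sin(theta2)
  n2 = n1 * sin(theta1) / sin(theta2)
  sin(50) = 0.766044
  sin(63) = 0.891007
  n2 = 1.704 * 0.766044 / 0.891007 = 1.465

1.465


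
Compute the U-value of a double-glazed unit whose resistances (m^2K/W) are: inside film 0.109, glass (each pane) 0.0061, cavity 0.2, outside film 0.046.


Total thermal resistance (series):
  R_total = R_in + R_glass + R_air + R_glass + R_out
  R_total = 0.109 + 0.0061 + 0.2 + 0.0061 + 0.046 = 0.3672 m^2K/W
U-value = 1 / R_total = 1 / 0.3672 = 2.723 W/m^2K

2.723 W/m^2K


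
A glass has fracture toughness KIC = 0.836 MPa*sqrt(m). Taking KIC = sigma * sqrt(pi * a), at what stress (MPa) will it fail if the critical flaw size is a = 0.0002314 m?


Rearrange KIC = sigma * sqrt(pi * a):
  sigma = KIC / sqrt(pi * a)
  sqrt(pi * 0.0002314) = 0.026962
  sigma = 0.836 / 0.026962 = 31.01 MPa

31.01 MPa


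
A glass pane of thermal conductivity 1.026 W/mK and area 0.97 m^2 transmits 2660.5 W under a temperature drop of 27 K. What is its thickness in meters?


Fourier's law: t = k * A * dT / Q
  t = 1.026 * 0.97 * 27 / 2660.5
  t = 26.87094 / 2660.5 = 0.0101 m

0.0101 m


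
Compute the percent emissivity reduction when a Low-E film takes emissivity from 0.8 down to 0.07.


Percentage reduction = (1 - coated/uncoated) * 100
  Ratio = 0.07 / 0.8 = 0.0875
  Reduction = (1 - 0.0875) * 100 = 91.2%

91.2%


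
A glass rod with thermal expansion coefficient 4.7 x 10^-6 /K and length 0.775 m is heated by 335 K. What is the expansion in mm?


Thermal expansion formula: dL = alpha * L0 * dT
  dL = (4.7 x 10^-6) * 0.775 * 335 = 0.00122024 m
Convert to mm: 0.00122024 * 1000 = 1.2202 mm

1.2202 mm


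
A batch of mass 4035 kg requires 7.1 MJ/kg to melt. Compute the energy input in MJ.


Total energy = mass * specific energy
  E = 4035 * 7.1 = 28648.5 MJ

28648.5 MJ


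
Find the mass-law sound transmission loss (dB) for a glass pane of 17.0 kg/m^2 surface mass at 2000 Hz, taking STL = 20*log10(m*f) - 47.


Mass law: STL = 20 * log10(m * f) - 47
  m * f = 17.0 * 2000 = 34000
  log10(34000) = 4.53148
  STL = 20 * 4.53148 - 47 = 90.6296 - 47 = 43.6 dB

43.6 dB


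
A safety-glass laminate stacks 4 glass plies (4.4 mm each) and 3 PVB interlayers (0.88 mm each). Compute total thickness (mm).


Total thickness = glass contribution + PVB contribution
  Glass: 4 * 4.4 = 17.6 mm
  PVB: 3 * 0.88 = 2.64 mm
  Total = 17.6 + 2.64 = 20.24 mm

20.24 mm


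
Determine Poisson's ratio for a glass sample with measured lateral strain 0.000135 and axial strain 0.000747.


Poisson's ratio: nu = lateral strain / axial strain
  nu = 0.000135 / 0.000747 = 0.1807

0.1807


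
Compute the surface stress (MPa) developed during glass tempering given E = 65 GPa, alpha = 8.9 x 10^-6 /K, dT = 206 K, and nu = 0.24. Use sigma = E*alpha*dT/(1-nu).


Tempering stress: sigma = E * alpha * dT / (1 - nu)
  E (MPa) = 65 * 1000 = 65000
  Numerator = 65000 * (8.9 x 10^-6) * 206 = 119.171
  Denominator = 1 - 0.24 = 0.76
  sigma = 119.171 / 0.76 = 156.8 MPa

156.8 MPa


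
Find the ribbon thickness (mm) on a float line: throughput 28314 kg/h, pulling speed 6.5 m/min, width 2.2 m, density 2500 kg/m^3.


Ribbon cross-section from mass balance:
  Volume rate = throughput / density = 28314 / 2500 = 11.3256 m^3/h
  thickness = volume rate / (speed * 60 * width), i.e.
  thickness = throughput / (60 * speed * width * density) * 1000
  thickness = 28314 / (60 * 6.5 * 2.2 * 2500) * 1000 = 13.2 mm

13.2 mm


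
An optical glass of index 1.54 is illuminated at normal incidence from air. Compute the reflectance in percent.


Fresnel reflectance at normal incidence:
  R = ((n - 1)/(n + 1))^2
  (n - 1)/(n + 1) = (1.54 - 1)/(1.54 + 1) = 0.212598
  R = 0.212598^2 = 0.0451979
  R(%) = 0.0451979 * 100 = 4.52%

4.52%


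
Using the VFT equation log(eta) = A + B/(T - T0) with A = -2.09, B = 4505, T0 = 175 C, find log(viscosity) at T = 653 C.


VFT equation: log(eta) = A + B / (T - T0)
  T - T0 = 653 - 175 = 478
  B / (T - T0) = 4505 / 478 = 9.425
  log(eta) = -2.09 + 9.425 = 7.335

7.335


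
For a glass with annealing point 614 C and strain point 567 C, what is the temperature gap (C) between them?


Gap = T_anneal - T_strain:
  gap = 614 - 567 = 47 C

47 C


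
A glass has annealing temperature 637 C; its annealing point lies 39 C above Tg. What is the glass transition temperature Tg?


Rearrange T_anneal = Tg + offset for Tg:
  Tg = T_anneal - offset = 637 - 39 = 598 C

598 C


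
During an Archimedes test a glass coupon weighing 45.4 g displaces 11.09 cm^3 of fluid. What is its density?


Use the definition of density:
  rho = mass / volume
  rho = 45.4 / 11.09 = 4.094 g/cm^3

4.094 g/cm^3


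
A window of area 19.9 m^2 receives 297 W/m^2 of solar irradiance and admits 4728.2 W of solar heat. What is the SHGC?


Rearrange Q = Area * SHGC * Irradiance:
  SHGC = Q / (Area * Irradiance)
  SHGC = 4728.2 / (19.9 * 297) = 0.8

0.8


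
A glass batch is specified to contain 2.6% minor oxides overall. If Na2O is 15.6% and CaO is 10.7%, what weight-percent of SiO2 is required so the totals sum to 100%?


Known pieces sum to 100%:
  SiO2 = 100 - (others + Na2O + CaO)
  SiO2 = 100 - (2.6 + 15.6 + 10.7) = 71.1%

71.1%


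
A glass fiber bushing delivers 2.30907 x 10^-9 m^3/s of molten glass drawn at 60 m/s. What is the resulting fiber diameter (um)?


Cross-sectional area from continuity:
  A = Q / v = 2.30907 x 10^-9 / 60 = 3.84845 x 10^-11 m^2
Diameter from circular cross-section:
  d = sqrt(4A / pi) * 10^6 (m -> um)
  d = sqrt(4 * 3.84845 x 10^-11 / pi) * 10^6 = 7.0 um

7.0 um


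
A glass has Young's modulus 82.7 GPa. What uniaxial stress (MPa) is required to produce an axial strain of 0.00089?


Rearrange E = sigma / epsilon:
  sigma = E * epsilon
  E (MPa) = 82.7 * 1000 = 82700
  sigma = 82700 * 0.00089 = 73.6 MPa

73.6 MPa


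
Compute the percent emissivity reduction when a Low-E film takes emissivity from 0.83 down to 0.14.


Percentage reduction = (1 - coated/uncoated) * 100
  Ratio = 0.14 / 0.83 = 0.1687
  Reduction = (1 - 0.1687) * 100 = 83.1%

83.1%


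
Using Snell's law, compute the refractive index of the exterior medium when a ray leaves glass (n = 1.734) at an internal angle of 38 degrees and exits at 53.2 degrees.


Apply Snell's law: n1 * sin(theta1) = n2 * sin(theta2)
  n2 = n1 * sin(theta1) / sin(theta2)
  sin(38) = 0.615661
  sin(53.2) = 0.800731
  n2 = 1.734 * 0.615661 / 0.800731 = 1.3332

1.3332


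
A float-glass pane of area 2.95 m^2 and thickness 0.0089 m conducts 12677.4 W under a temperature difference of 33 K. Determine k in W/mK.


Fourier's law rearranged: k = Q * t / (A * dT)
  Numerator = 12677.4 * 0.0089 = 112.82886
  Denominator = 2.95 * 33 = 97.35
  k = 112.82886 / 97.35 = 1.159 W/mK

1.159 W/mK


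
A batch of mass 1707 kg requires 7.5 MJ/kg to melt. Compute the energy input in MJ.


Total energy = mass * specific energy
  E = 1707 * 7.5 = 12802.5 MJ

12802.5 MJ


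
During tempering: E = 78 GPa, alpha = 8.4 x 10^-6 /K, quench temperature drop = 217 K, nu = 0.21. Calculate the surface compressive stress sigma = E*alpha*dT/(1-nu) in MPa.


Tempering stress: sigma = E * alpha * dT / (1 - nu)
  E (MPa) = 78 * 1000 = 78000
  Numerator = 78000 * (8.4 x 10^-6) * 217 = 142.1784
  Denominator = 1 - 0.21 = 0.79
  sigma = 142.1784 / 0.79 = 180.0 MPa

180.0 MPa


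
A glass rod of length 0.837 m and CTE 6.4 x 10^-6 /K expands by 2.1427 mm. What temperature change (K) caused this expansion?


Rearrange dL = alpha * L0 * dT for dT:
  dT = dL / (alpha * L0)
  dL (m) = 2.1427 / 1000 = 0.0021427
  dT = 0.0021427 / ((6.4 x 10^-6) * 0.837) = 400.0 K

400.0 K


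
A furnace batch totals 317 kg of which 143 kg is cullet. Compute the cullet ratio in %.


Cullet ratio = (cullet mass / total batch mass) * 100
  Ratio = 143 / 317 * 100 = 45.11%

45.11%


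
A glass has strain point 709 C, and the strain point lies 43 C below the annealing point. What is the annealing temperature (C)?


T_anneal = T_strain + gap:
  T_anneal = 709 + 43 = 752 C

752 C


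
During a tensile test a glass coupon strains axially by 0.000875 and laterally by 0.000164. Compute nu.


Poisson's ratio: nu = lateral strain / axial strain
  nu = 0.000164 / 0.000875 = 0.1874

0.1874


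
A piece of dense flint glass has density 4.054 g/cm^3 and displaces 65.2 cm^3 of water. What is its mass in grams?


Rearrange rho = m / V:
  m = rho * V
  m = 4.054 * 65.2 = 264.321 g

264.321 g


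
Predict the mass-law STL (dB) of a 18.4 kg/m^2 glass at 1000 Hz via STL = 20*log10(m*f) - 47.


Mass law: STL = 20 * log10(m * f) - 47
  m * f = 18.4 * 1000 = 18400
  log10(18400) = 4.26482
  STL = 20 * 4.26482 - 47 = 85.2964 - 47 = 38.3 dB

38.3 dB


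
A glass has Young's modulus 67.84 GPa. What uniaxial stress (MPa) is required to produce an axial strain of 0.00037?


Rearrange E = sigma / epsilon:
  sigma = E * epsilon
  E (MPa) = 67.84 * 1000 = 67840
  sigma = 67840 * 0.00037 = 25.1 MPa

25.1 MPa


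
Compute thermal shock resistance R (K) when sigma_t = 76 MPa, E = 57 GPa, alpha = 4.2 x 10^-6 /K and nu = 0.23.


Thermal shock resistance: R = sigma * (1 - nu) / (E * alpha)
  Numerator = 76 * (1 - 0.23) = 58.52
  Denominator = 57 * 1000 * (4.2 x 10^-6) = 0.2394
  R = 58.52 / 0.2394 = 244.4 K

244.4 K


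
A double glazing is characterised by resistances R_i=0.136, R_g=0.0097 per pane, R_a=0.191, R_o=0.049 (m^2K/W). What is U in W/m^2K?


Total thermal resistance (series):
  R_total = R_in + R_glass + R_air + R_glass + R_out
  R_total = 0.136 + 0.0097 + 0.191 + 0.0097 + 0.049 = 0.3954 m^2K/W
U-value = 1 / R_total = 1 / 0.3954 = 2.529 W/m^2K

2.529 W/m^2K


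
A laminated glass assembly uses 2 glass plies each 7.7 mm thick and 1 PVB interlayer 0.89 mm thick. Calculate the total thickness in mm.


Total thickness = glass contribution + PVB contribution
  Glass: 2 * 7.7 = 15.4 mm
  PVB: 1 * 0.89 = 0.89 mm
  Total = 15.4 + 0.89 = 16.29 mm

16.29 mm


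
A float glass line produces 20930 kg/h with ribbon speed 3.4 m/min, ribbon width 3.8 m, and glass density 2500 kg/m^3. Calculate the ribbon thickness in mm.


Ribbon cross-section from mass balance:
  Volume rate = throughput / density = 20930 / 2500 = 8.372 m^3/h
  thickness = volume rate / (speed * 60 * width), i.e.
  thickness = throughput / (60 * speed * width * density) * 1000
  thickness = 20930 / (60 * 3.4 * 3.8 * 2500) * 1000 = 10.8 mm

10.8 mm


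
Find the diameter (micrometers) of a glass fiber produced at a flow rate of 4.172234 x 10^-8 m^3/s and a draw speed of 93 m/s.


Cross-sectional area from continuity:
  A = Q / v = 4.172234 x 10^-8 / 93 = 4.486273 x 10^-10 m^2
Diameter from circular cross-section:
  d = sqrt(4A / pi) * 10^6 (m -> um)
  d = sqrt(4 * 4.486273 x 10^-10 / pi) * 10^6 = 23.9 um

23.9 um


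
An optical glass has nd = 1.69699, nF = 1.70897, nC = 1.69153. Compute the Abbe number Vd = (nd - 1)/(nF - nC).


Abbe number formula: Vd = (nd - 1) / (nF - nC)
  nd - 1 = 1.69699 - 1 = 0.69699
  nF - nC = 1.70897 - 1.69153 = 0.01744
  Vd = 0.69699 / 0.01744 = 39.97

39.97


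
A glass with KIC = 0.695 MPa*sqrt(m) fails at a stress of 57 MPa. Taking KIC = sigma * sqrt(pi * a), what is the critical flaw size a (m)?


Rearrange KIC = sigma * sqrt(pi * a):
  sqrt(pi * a) = KIC / sigma
  sqrt(pi * a) = 0.695 / 57 = 0.012193
  a = (KIC / sigma)^2 / pi
  a = 0.012193^2 / pi = 0.0000473 m

0.0000473 m


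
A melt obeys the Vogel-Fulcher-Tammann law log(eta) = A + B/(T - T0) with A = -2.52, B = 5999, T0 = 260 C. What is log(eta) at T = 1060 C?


VFT equation: log(eta) = A + B / (T - T0)
  T - T0 = 1060 - 260 = 800
  B / (T - T0) = 5999 / 800 = 7.499
  log(eta) = -2.52 + 7.499 = 4.979

4.979


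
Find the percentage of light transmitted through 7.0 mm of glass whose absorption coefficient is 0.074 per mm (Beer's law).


Beer-Lambert law: T = exp(-alpha * thickness)
  exponent = -0.074 * 7.0 = -0.518
  T = exp(-0.518) = 0.5957
  Percentage = 0.5957 * 100 = 59.57%

59.57%


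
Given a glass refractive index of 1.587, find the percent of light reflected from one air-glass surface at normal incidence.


Fresnel reflectance at normal incidence:
  R = ((n - 1)/(n + 1))^2
  (n - 1)/(n + 1) = (1.587 - 1)/(1.587 + 1) = 0.226904
  R = 0.226904^2 = 0.0514854
  R(%) = 0.0514854 * 100 = 5.149%

5.149%


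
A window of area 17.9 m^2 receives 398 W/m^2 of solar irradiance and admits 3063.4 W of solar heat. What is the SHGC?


Rearrange Q = Area * SHGC * Irradiance:
  SHGC = Q / (Area * Irradiance)
  SHGC = 3063.4 / (17.9 * 398) = 0.43

0.43


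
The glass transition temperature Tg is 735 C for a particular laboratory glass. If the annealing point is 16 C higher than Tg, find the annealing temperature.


The annealing temperature is Tg plus the offset:
  T_anneal = 735 + 16 = 751 C

751 C


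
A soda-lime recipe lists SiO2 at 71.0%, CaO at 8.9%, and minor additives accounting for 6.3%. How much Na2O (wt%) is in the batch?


Pieces sum to 100%:
  Na2O = 100 - (SiO2 + CaO + others)
  Na2O = 100 - (71.0 + 8.9 + 6.3) = 13.8%

13.8%


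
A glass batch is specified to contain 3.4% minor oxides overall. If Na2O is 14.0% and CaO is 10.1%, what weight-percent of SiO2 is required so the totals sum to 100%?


Known pieces sum to 100%:
  SiO2 = 100 - (others + Na2O + CaO)
  SiO2 = 100 - (3.4 + 14.0 + 10.1) = 72.5%

72.5%


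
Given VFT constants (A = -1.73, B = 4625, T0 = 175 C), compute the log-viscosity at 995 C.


VFT equation: log(eta) = A + B / (T - T0)
  T - T0 = 995 - 175 = 820
  B / (T - T0) = 4625 / 820 = 5.64
  log(eta) = -1.73 + 5.64 = 3.91

3.91


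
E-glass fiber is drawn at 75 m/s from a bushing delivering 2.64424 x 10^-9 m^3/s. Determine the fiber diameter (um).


Cross-sectional area from continuity:
  A = Q / v = 2.64424 x 10^-9 / 75 = 3.525653 x 10^-11 m^2
Diameter from circular cross-section:
  d = sqrt(4A / pi) * 10^6 (m -> um)
  d = sqrt(4 * 3.525653 x 10^-11 / pi) * 10^6 = 6.7 um

6.7 um


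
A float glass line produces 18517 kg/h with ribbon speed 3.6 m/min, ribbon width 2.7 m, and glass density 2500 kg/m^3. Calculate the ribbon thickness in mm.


Ribbon cross-section from mass balance:
  Volume rate = throughput / density = 18517 / 2500 = 7.4068 m^3/h
  thickness = volume rate / (speed * 60 * width), i.e.
  thickness = throughput / (60 * speed * width * density) * 1000
  thickness = 18517 / (60 * 3.6 * 2.7 * 2500) * 1000 = 12.7 mm

12.7 mm


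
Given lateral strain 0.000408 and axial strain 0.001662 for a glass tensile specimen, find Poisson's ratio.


Poisson's ratio: nu = lateral strain / axial strain
  nu = 0.000408 / 0.001662 = 0.2455

0.2455


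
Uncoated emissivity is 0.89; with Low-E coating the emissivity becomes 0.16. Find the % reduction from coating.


Percentage reduction = (1 - coated/uncoated) * 100
  Ratio = 0.16 / 0.89 = 0.1798
  Reduction = (1 - 0.1798) * 100 = 82.0%

82.0%


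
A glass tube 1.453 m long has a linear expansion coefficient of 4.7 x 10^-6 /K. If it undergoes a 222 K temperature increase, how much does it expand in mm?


Thermal expansion formula: dL = alpha * L0 * dT
  dL = (4.7 x 10^-6) * 1.453 * 222 = 0.00151606 m
Convert to mm: 0.00151606 * 1000 = 1.5161 mm

1.5161 mm


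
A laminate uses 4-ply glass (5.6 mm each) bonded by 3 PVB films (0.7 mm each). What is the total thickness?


Total thickness = glass contribution + PVB contribution
  Glass: 4 * 5.6 = 22.4 mm
  PVB: 3 * 0.7 = 2.1 mm
  Total = 22.4 + 2.1 = 24.5 mm

24.5 mm


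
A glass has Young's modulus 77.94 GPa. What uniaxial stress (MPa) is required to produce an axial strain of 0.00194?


Rearrange E = sigma / epsilon:
  sigma = E * epsilon
  E (MPa) = 77.94 * 1000 = 77940
  sigma = 77940 * 0.00194 = 151.2 MPa

151.2 MPa


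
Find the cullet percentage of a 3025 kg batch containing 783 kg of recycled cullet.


Cullet ratio = (cullet mass / total batch mass) * 100
  Ratio = 783 / 3025 * 100 = 25.88%

25.88%


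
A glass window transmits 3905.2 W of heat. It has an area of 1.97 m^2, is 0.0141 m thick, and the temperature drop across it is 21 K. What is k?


Fourier's law rearranged: k = Q * t / (A * dT)
  Numerator = 3905.2 * 0.0141 = 55.06332
  Denominator = 1.97 * 21 = 41.37
  k = 55.06332 / 41.37 = 1.331 W/mK

1.331 W/mK


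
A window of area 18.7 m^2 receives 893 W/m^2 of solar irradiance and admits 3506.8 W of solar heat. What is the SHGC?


Rearrange Q = Area * SHGC * Irradiance:
  SHGC = Q / (Area * Irradiance)
  SHGC = 3506.8 / (18.7 * 893) = 0.21

0.21


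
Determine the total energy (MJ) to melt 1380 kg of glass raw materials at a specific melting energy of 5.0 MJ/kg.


Total energy = mass * specific energy
  E = 1380 * 5.0 = 6900 MJ

6900 MJ


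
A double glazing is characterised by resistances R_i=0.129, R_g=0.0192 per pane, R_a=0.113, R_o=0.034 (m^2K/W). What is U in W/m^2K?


Total thermal resistance (series):
  R_total = R_in + R_glass + R_air + R_glass + R_out
  R_total = 0.129 + 0.0192 + 0.113 + 0.0192 + 0.034 = 0.3144 m^2K/W
U-value = 1 / R_total = 1 / 0.3144 = 3.181 W/m^2K

3.181 W/m^2K


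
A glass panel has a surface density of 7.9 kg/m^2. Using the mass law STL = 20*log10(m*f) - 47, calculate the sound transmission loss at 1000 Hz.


Mass law: STL = 20 * log10(m * f) - 47
  m * f = 7.9 * 1000 = 7900
  log10(7900) = 3.89763
  STL = 20 * 3.89763 - 47 = 77.9526 - 47 = 31.0 dB

31.0 dB


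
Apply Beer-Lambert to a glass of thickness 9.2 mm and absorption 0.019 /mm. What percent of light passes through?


Beer-Lambert law: T = exp(-alpha * thickness)
  exponent = -0.019 * 9.2 = -0.1748
  T = exp(-0.1748) = 0.8396
  Percentage = 0.8396 * 100 = 83.96%

83.96%


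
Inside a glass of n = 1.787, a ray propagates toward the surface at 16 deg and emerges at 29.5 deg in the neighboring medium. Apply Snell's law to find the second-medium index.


Apply Snell's law: n1 * sin(theta1) = n2 * sin(theta2)
  n2 = n1 * sin(theta1) / sin(theta2)
  sin(16) = 0.275637
  sin(29.5) = 0.492424
  n2 = 1.787 * 0.275637 / 0.492424 = 1.0003

1.0003


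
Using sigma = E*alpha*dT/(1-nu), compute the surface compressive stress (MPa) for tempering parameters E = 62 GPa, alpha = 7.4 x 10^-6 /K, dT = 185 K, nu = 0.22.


Tempering stress: sigma = E * alpha * dT / (1 - nu)
  E (MPa) = 62 * 1000 = 62000
  Numerator = 62000 * (7.4 x 10^-6) * 185 = 84.878
  Denominator = 1 - 0.22 = 0.78
  sigma = 84.878 / 0.78 = 108.8 MPa

108.8 MPa


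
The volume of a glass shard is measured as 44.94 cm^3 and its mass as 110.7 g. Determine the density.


Use the definition of density:
  rho = mass / volume
  rho = 110.7 / 44.94 = 2.463 g/cm^3

2.463 g/cm^3


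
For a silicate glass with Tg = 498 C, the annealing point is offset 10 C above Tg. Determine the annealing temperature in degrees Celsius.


The annealing temperature is Tg plus the offset:
  T_anneal = 498 + 10 = 508 C

508 C


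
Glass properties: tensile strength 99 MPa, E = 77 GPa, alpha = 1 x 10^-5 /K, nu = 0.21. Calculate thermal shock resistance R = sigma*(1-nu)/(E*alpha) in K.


Thermal shock resistance: R = sigma * (1 - nu) / (E * alpha)
  Numerator = 99 * (1 - 0.21) = 78.21
  Denominator = 77 * 1000 * (1 x 10^-5) = 0.77
  R = 78.21 / 0.77 = 101.6 K

101.6 K


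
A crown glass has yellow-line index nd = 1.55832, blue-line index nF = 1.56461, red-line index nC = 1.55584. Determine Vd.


Abbe number formula: Vd = (nd - 1) / (nF - nC)
  nd - 1 = 1.55832 - 1 = 0.55832
  nF - nC = 1.56461 - 1.55584 = 0.00877
  Vd = 0.55832 / 0.00877 = 63.66

63.66


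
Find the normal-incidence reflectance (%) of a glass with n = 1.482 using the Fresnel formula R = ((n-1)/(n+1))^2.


Fresnel reflectance at normal incidence:
  R = ((n - 1)/(n + 1))^2
  (n - 1)/(n + 1) = (1.482 - 1)/(1.482 + 1) = 0.194198
  R = 0.194198^2 = 0.0377129
  R(%) = 0.0377129 * 100 = 3.771%

3.771%


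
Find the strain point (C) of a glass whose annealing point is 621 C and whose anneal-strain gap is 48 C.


Strain point = annealing point - difference:
  T_strain = 621 - 48 = 573 C

573 C


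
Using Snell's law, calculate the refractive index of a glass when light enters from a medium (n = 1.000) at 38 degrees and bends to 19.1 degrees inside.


Apply Snell's law: n1 * sin(theta1) = n2 * sin(theta2)
  n2 = n1 * sin(theta1) / sin(theta2)
  sin(38) = 0.615661
  sin(19.1) = 0.327218
  n2 = 1.000 * 0.615661 / 0.327218 = 1.8815

1.8815


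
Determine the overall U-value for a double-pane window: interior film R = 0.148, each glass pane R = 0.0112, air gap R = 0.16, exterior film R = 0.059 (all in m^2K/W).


Total thermal resistance (series):
  R_total = R_in + R_glass + R_air + R_glass + R_out
  R_total = 0.148 + 0.0112 + 0.16 + 0.0112 + 0.059 = 0.3894 m^2K/W
U-value = 1 / R_total = 1 / 0.3894 = 2.568 W/m^2K

2.568 W/m^2K


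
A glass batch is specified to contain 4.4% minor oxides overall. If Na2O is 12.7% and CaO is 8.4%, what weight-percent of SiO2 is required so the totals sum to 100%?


Known pieces sum to 100%:
  SiO2 = 100 - (others + Na2O + CaO)
  SiO2 = 100 - (4.4 + 12.7 + 8.4) = 74.5%

74.5%


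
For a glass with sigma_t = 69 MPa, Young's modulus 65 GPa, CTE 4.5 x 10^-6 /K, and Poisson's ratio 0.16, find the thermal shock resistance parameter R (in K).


Thermal shock resistance: R = sigma * (1 - nu) / (E * alpha)
  Numerator = 69 * (1 - 0.16) = 57.96
  Denominator = 65 * 1000 * (4.5 x 10^-6) = 0.2925
  R = 57.96 / 0.2925 = 198.2 K

198.2 K


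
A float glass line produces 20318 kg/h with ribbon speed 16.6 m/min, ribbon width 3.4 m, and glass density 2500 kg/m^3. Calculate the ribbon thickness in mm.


Ribbon cross-section from mass balance:
  Volume rate = throughput / density = 20318 / 2500 = 8.1272 m^3/h
  thickness = volume rate / (speed * 60 * width), i.e.
  thickness = throughput / (60 * speed * width * density) * 1000
  thickness = 20318 / (60 * 16.6 * 3.4 * 2500) * 1000 = 2.4 mm

2.4 mm


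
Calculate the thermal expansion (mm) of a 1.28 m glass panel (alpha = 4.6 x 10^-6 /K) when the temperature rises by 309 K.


Thermal expansion formula: dL = alpha * L0 * dT
  dL = (4.6 x 10^-6) * 1.28 * 309 = 0.00181939 m
Convert to mm: 0.00181939 * 1000 = 1.8194 mm

1.8194 mm


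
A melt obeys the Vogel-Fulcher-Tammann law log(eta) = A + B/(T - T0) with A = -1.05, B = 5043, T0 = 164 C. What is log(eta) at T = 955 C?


VFT equation: log(eta) = A + B / (T - T0)
  T - T0 = 955 - 164 = 791
  B / (T - T0) = 5043 / 791 = 6.375
  log(eta) = -1.05 + 6.375 = 5.325

5.325


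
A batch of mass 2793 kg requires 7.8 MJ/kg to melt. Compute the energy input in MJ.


Total energy = mass * specific energy
  E = 2793 * 7.8 = 21785.4 MJ

21785.4 MJ


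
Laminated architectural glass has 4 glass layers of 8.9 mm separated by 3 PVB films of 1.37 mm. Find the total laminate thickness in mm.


Total thickness = glass contribution + PVB contribution
  Glass: 4 * 8.9 = 35.6 mm
  PVB: 3 * 1.37 = 4.11 mm
  Total = 35.6 + 4.11 = 39.71 mm

39.71 mm


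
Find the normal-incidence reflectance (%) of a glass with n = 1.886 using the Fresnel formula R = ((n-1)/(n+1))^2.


Fresnel reflectance at normal incidence:
  R = ((n - 1)/(n + 1))^2
  (n - 1)/(n + 1) = (1.886 - 1)/(1.886 + 1) = 0.306999
  R = 0.306999^2 = 0.0942484
  R(%) = 0.0942484 * 100 = 9.425%

9.425%


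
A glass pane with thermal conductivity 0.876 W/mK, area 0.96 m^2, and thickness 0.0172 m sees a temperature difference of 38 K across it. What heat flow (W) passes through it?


Fourier's law: Q = k * A * dT / t
  Q = 0.876 * 0.96 * 38 / 0.0172
  Q = 31.95648 / 0.0172 = 1857.9 W

1857.9 W


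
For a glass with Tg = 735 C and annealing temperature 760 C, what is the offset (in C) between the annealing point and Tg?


Offset = T_anneal - Tg:
  offset = 760 - 735 = 25 C

25 C


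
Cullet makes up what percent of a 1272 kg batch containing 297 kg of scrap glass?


Cullet ratio = (cullet mass / total batch mass) * 100
  Ratio = 297 / 1272 * 100 = 23.35%

23.35%


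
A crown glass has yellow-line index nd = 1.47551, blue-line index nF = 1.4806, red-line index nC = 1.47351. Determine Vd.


Abbe number formula: Vd = (nd - 1) / (nF - nC)
  nd - 1 = 1.47551 - 1 = 0.47551
  nF - nC = 1.4806 - 1.47351 = 0.00709
  Vd = 0.47551 / 0.00709 = 67.07

67.07


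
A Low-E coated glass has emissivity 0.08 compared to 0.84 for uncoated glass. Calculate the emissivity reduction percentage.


Percentage reduction = (1 - coated/uncoated) * 100
  Ratio = 0.08 / 0.84 = 0.0952
  Reduction = (1 - 0.0952) * 100 = 90.5%

90.5%


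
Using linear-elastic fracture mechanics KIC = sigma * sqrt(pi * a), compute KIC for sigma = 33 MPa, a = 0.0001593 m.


Fracture toughness: KIC = sigma * sqrt(pi * a)
  pi * a = pi * 0.0001593 = 0.000500456
  sqrt(pi * a) = 0.022371
  KIC = 33 * 0.022371 = 0.738 MPa*sqrt(m)

0.738 MPa*sqrt(m)


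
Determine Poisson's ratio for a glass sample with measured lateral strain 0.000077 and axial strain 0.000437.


Poisson's ratio: nu = lateral strain / axial strain
  nu = 0.000077 / 0.000437 = 0.1762

0.1762


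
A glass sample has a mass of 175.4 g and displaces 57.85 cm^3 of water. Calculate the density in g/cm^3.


Use the definition of density:
  rho = mass / volume
  rho = 175.4 / 57.85 = 3.032 g/cm^3

3.032 g/cm^3


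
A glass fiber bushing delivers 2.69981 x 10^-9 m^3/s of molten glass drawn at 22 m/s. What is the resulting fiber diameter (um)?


Cross-sectional area from continuity:
  A = Q / v = 2.69981 x 10^-9 / 22 = 1.227186 x 10^-10 m^2
Diameter from circular cross-section:
  d = sqrt(4A / pi) * 10^6 (m -> um)
  d = sqrt(4 * 1.227186 x 10^-10 / pi) * 10^6 = 12.5 um

12.5 um


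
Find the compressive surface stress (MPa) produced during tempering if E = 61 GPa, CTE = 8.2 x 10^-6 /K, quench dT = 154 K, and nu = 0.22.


Tempering stress: sigma = E * alpha * dT / (1 - nu)
  E (MPa) = 61 * 1000 = 61000
  Numerator = 61000 * (8.2 x 10^-6) * 154 = 77.0308
  Denominator = 1 - 0.22 = 0.78
  sigma = 77.0308 / 0.78 = 98.8 MPa

98.8 MPa


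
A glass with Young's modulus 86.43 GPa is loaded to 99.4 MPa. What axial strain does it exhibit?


Rearrange E = sigma / epsilon:
  epsilon = sigma / E
  E (MPa) = 86.43 * 1000 = 86430
  epsilon = 99.4 / 86430 = 0.00115

0.00115


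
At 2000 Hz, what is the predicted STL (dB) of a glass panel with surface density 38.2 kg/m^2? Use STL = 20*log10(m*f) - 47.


Mass law: STL = 20 * log10(m * f) - 47
  m * f = 38.2 * 2000 = 76400
  log10(76400) = 4.88309
  STL = 20 * 4.88309 - 47 = 97.6618 - 47 = 50.7 dB

50.7 dB


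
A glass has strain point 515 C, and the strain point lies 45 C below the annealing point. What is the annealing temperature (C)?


T_anneal = T_strain + gap:
  T_anneal = 515 + 45 = 560 C

560 C


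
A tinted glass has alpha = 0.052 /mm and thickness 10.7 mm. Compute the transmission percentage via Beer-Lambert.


Beer-Lambert law: T = exp(-alpha * thickness)
  exponent = -0.052 * 10.7 = -0.5564
  T = exp(-0.5564) = 0.5733
  Percentage = 0.5733 * 100 = 57.33%

57.33%


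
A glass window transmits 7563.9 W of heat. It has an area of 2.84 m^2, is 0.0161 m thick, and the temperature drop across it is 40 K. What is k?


Fourier's law rearranged: k = Q * t / (A * dT)
  Numerator = 7563.9 * 0.0161 = 121.77879
  Denominator = 2.84 * 40 = 113.6
  k = 121.77879 / 113.6 = 1.072 W/mK

1.072 W/mK


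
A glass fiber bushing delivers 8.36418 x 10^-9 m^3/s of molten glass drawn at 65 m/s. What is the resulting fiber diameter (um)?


Cross-sectional area from continuity:
  A = Q / v = 8.36418 x 10^-9 / 65 = 1.286797 x 10^-10 m^2
Diameter from circular cross-section:
  d = sqrt(4A / pi) * 10^6 (m -> um)
  d = sqrt(4 * 1.286797 x 10^-10 / pi) * 10^6 = 12.8 um

12.8 um


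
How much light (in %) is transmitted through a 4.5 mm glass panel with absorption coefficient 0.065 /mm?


Beer-Lambert law: T = exp(-alpha * thickness)
  exponent = -0.065 * 4.5 = -0.2925
  T = exp(-0.2925) = 0.7464
  Percentage = 0.7464 * 100 = 74.64%

74.64%


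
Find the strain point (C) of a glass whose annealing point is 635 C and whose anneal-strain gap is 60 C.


Strain point = annealing point - difference:
  T_strain = 635 - 60 = 575 C

575 C


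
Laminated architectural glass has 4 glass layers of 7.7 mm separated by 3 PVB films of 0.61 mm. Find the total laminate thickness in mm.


Total thickness = glass contribution + PVB contribution
  Glass: 4 * 7.7 = 30.8 mm
  PVB: 3 * 0.61 = 1.83 mm
  Total = 30.8 + 1.83 = 32.63 mm

32.63 mm


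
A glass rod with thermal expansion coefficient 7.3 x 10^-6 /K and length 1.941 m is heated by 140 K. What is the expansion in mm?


Thermal expansion formula: dL = alpha * L0 * dT
  dL = (7.3 x 10^-6) * 1.941 * 140 = 0.0019837 m
Convert to mm: 0.0019837 * 1000 = 1.9837 mm

1.9837 mm


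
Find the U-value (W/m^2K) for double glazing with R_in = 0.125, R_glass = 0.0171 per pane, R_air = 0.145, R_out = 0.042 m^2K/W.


Total thermal resistance (series):
  R_total = R_in + R_glass + R_air + R_glass + R_out
  R_total = 0.125 + 0.0171 + 0.145 + 0.0171 + 0.042 = 0.3462 m^2K/W
U-value = 1 / R_total = 1 / 0.3462 = 2.889 W/m^2K

2.889 W/m^2K


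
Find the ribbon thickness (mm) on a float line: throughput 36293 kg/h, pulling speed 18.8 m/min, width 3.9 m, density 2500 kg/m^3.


Ribbon cross-section from mass balance:
  Volume rate = throughput / density = 36293 / 2500 = 14.5172 m^3/h
  thickness = volume rate / (speed * 60 * width), i.e.
  thickness = throughput / (60 * speed * width * density) * 1000
  thickness = 36293 / (60 * 18.8 * 3.9 * 2500) * 1000 = 3.3 mm

3.3 mm


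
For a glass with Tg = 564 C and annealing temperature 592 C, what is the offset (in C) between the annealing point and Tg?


Offset = T_anneal - Tg:
  offset = 592 - 564 = 28 C

28 C


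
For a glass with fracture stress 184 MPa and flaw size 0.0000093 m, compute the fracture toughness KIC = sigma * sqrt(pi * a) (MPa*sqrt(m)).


Fracture toughness: KIC = sigma * sqrt(pi * a)
  pi * a = pi * 0.0000093 = 0.000029217
  sqrt(pi * a) = 0.005405
  KIC = 184 * 0.005405 = 0.995 MPa*sqrt(m)

0.995 MPa*sqrt(m)


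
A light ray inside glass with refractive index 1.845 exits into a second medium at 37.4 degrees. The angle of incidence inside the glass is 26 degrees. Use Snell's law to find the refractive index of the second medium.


Apply Snell's law: n1 * sin(theta1) = n2 * sin(theta2)
  n2 = n1 * sin(theta1) / sin(theta2)
  sin(26) = 0.438371
  sin(37.4) = 0.607376
  n2 = 1.845 * 0.438371 / 0.607376 = 1.3316

1.3316


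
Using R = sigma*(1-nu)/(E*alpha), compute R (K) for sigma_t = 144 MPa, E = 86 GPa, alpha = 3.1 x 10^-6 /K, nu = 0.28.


Thermal shock resistance: R = sigma * (1 - nu) / (E * alpha)
  Numerator = 144 * (1 - 0.28) = 103.68
  Denominator = 86 * 1000 * (3.1 x 10^-6) = 0.2666
  R = 103.68 / 0.2666 = 388.9 K

388.9 K


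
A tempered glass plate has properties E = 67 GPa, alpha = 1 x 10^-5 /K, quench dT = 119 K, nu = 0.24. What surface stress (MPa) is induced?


Tempering stress: sigma = E * alpha * dT / (1 - nu)
  E (MPa) = 67 * 1000 = 67000
  Numerator = 67000 * (1 x 10^-5) * 119 = 79.73
  Denominator = 1 - 0.24 = 0.76
  sigma = 79.73 / 0.76 = 104.9 MPa

104.9 MPa


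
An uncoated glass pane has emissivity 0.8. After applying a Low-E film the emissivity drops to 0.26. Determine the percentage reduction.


Percentage reduction = (1 - coated/uncoated) * 100
  Ratio = 0.26 / 0.8 = 0.325
  Reduction = (1 - 0.325) * 100 = 67.5%

67.5%


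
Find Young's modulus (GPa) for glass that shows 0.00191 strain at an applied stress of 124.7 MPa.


Young's modulus: E = stress / strain
  E = 124.7 MPa / 0.00191 = 65287.96 MPa
Convert to GPa: 65287.96 / 1000 = 65.29 GPa

65.29 GPa


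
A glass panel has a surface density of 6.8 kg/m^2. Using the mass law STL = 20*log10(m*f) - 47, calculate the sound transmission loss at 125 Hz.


Mass law: STL = 20 * log10(m * f) - 47
  m * f = 6.8 * 125 = 850
  log10(850) = 2.92942
  STL = 20 * 2.92942 - 47 = 58.5884 - 47 = 11.6 dB

11.6 dB
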